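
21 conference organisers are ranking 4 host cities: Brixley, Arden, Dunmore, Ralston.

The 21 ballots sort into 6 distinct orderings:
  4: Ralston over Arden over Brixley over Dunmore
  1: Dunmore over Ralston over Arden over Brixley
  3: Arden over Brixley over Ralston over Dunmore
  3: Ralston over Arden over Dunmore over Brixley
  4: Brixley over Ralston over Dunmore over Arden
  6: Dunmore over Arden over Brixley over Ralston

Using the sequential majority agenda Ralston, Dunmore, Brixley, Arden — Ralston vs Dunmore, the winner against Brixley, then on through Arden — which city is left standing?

Round 1: Ralston vs Dunmore — 14–7, Ralston advances.
Round 2: Ralston vs Brixley — 8–13, Brixley advances.
Round 3: Brixley vs Arden — 4–17, Arden advances.
Arden survives the agenda.

Arden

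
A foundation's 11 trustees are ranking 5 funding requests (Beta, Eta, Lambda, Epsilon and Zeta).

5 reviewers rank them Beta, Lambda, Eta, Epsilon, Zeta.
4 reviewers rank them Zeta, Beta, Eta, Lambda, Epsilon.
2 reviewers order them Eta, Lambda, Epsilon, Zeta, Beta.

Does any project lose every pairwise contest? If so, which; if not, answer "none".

Head-to-head results (11 reviewers):
Beta vs Eta: Beta, 9–2.
Beta vs Lambda: Beta preferred on 5+4 = 9 ballots; Beta wins 9–2.
Beta–Epsilon: Beta 9–2.
Beta vs Zeta: Zeta wins 6–5.
Eta vs Lambda: Eta wins 6–5.
Eta vs Epsilon: Eta preferred on 5+4+2 = 11 ballots; Eta wins 11–0.
Eta–Zeta: Eta 7–4.
Lambda vs Epsilon: Lambda wins 11–0.
Lambda vs Zeta: 7 to 4, Lambda.
Epsilon–Zeta: Epsilon 7–4.
Every project wins at least one matchup (Beta beats Eta; Eta beats Lambda; Lambda beats Epsilon; Epsilon beats Zeta; Zeta beats Beta), so there is no Condorcet loser.

none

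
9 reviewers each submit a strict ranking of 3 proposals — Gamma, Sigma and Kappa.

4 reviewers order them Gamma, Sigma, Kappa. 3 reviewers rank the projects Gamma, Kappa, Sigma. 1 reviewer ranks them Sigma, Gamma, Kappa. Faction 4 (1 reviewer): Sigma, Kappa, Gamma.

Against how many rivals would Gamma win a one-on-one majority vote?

2

Gamma against each rival (9 reviewers):
Gamma vs Sigma: 4+3 = 7 for Gamma, 2 for Sigma — Gamma by 7–2.
Gamma vs Kappa: Gamma is ranked higher on 4+3+1 = 8 ballots, Kappa on 1. Gamma wins 8–1.
Gamma beats Sigma, Kappa — 2 pairwise wins.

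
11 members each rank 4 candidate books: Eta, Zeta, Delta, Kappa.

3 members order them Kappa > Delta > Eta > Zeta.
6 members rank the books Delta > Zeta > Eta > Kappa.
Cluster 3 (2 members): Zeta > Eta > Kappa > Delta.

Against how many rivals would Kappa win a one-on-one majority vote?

0

Kappa against each rival (11 members):
Kappa vs Eta: 3 to 8, Eta.
Kappa vs Zeta: Kappa is ranked higher on 3 ballots, Zeta on 8. Zeta wins 8–3.
Kappa vs Delta: Delta wins 6–5.
Kappa beats no one; loses to Eta, Zeta, Delta — 0 pairwise wins.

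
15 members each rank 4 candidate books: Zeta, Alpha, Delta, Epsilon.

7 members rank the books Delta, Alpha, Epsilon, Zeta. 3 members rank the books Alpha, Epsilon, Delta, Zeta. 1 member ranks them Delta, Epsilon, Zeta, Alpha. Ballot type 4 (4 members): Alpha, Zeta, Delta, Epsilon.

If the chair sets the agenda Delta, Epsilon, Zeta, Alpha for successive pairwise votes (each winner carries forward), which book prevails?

Delta

Round 1: Delta vs Epsilon — 12–3, Delta advances.
Round 2: Delta vs Zeta — 11–4, Delta advances.
Round 3: Delta vs Alpha — 8–7, Delta advances.
Delta survives the agenda.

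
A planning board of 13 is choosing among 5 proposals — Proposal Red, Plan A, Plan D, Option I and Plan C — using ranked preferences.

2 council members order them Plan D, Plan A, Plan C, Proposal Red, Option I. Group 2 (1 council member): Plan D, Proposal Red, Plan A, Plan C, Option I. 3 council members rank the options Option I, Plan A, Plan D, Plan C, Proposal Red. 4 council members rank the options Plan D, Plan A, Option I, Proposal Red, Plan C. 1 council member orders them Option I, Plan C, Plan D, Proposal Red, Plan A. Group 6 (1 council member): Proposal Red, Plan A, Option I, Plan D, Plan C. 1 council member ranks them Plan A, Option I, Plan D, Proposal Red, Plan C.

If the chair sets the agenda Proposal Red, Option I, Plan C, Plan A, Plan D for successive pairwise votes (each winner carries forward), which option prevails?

Round 1: Proposal Red vs Option I — 4–9, Option I advances.
Round 2: Option I vs Plan C — 10–3, Option I advances.
Round 3: Option I vs Plan A — 4–9, Plan A advances.
Round 4: Plan A vs Plan D — 5–8, Plan D advances.
Plan D survives the agenda.

Plan D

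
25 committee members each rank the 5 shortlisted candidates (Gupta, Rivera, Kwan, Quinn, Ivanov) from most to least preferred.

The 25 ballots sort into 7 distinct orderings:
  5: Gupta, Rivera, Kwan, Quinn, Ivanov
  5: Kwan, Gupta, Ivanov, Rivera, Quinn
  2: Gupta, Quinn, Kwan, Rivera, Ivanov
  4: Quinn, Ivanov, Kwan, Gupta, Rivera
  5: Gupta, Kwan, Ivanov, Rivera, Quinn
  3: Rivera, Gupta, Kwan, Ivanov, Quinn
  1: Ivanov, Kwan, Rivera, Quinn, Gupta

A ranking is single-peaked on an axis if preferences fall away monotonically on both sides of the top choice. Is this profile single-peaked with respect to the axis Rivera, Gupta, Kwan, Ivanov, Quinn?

Axis positions: Rivera=1, Gupta=2, Kwan=3, Ivanov=4, Quinn=5.
Bloc 1: ranking walks positions 2-1-3-5-4; Quinn is ranked above Ivanov even though Ivanov lies between Quinn and the peak Gupta on the axis — preferences dip and rise again. Not single-peaked.
Bloc 2 (peak Kwan at position 3): ranking walks positions 3-2-4-1-5, expanding outward from the peak — single-peaked.
Bloc 3: ranking walks positions 2-5-3-1-4; Quinn is ranked above Kwan even though Kwan lies between Quinn and the peak Gupta on the axis — preferences dip and rise again. Not single-peaked.
Bloc 4 (peak Quinn at position 5): ranking walks positions 5-4-3-2-1, expanding outward from the peak — single-peaked.
Bloc 5 (peak Gupta at position 2): ranking walks positions 2-3-4-1-5, expanding outward from the peak — single-peaked.
Bloc 6 (peak Rivera at position 1): ranking walks positions 1-2-3-4-5, expanding outward from the peak — single-peaked.
Bloc 7: ranking walks positions 4-3-1-5-2; Rivera is ranked above Gupta even though Gupta lies between Rivera and the peak Ivanov on the axis — preferences dip and rise again. Not single-peaked.
Bloc 1 violates single-peakedness, so the profile is not single-peaked on this axis.

no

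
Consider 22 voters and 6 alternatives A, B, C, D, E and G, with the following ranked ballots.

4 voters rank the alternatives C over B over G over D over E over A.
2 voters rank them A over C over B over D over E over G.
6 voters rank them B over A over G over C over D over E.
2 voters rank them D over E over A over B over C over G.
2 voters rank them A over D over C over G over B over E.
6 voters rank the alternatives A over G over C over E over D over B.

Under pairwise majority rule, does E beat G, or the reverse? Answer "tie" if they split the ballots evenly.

G

Ballots ranking E above G: 2 + 2 = 4.
Ballots ranking G above E: 22 − 4 = 18.
G wins the head-to-head 18–4.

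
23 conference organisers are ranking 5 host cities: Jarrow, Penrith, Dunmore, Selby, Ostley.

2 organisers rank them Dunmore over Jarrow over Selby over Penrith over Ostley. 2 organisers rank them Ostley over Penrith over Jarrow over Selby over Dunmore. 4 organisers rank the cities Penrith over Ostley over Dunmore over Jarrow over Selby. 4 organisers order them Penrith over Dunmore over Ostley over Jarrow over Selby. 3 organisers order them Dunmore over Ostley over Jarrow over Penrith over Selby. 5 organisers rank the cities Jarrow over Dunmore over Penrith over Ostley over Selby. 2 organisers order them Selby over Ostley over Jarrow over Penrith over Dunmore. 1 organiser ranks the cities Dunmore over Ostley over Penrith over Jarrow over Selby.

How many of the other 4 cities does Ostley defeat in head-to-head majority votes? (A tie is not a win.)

2

Ostley against each rival (23 organisers):
Ostley vs Jarrow: Ostley, 16–7.
Ostley vs Penrith: Ostley preferred on 2+3+2+1 = 8 ballots; Penrith wins 15–8.
Ostley vs Dunmore: Dunmore wins 15–8.
Ostley vs Selby: 2+4+4+3+5+1 = 19 for Ostley, 4 for Selby — Ostley by 19–4.
Ostley beats Jarrow, Selby; loses to Penrith, Dunmore — 2 pairwise wins.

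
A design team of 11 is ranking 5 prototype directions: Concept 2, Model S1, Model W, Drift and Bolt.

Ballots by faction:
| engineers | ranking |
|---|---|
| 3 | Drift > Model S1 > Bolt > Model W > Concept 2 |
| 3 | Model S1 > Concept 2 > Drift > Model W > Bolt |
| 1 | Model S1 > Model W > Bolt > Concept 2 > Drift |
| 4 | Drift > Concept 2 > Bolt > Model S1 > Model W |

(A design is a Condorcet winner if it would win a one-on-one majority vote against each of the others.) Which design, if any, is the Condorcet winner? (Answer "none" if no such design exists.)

Head-to-head results (11 engineers):
Concept 2 vs Model S1: Concept 2 preferred on 4 ballots; Model S1 wins 7–4.
Concept 2 vs Model W: Concept 2 preferred on 3+4 = 7 ballots; Concept 2 wins 7–4.
Concept 2 vs Drift: 4 to 7, Drift.
Concept 2 vs Bolt: Concept 2 preferred on 3+4 = 7 ballots; Concept 2 wins 7–4.
Model S1 vs Model W: 3+3+1+4 = 11 for Model S1, 0 for Model W — Model S1 by 11–0.
Model S1 vs Drift: 4 to 7, Drift.
Model S1 vs Bolt: Model S1 is ranked higher on 3+3+1 = 7 ballots, Bolt on 4. Model S1 wins 7–4.
Model W vs Drift: 1 to 10, Drift.
Model W vs Bolt: 4 to 7, Bolt.
Drift vs Bolt: Drift preferred on 3+3+4 = 10 ballots; Drift wins 10–1.
Drift beats each of Concept 2, Model S1, Model W, Bolt — Drift is the Condorcet winner.

Drift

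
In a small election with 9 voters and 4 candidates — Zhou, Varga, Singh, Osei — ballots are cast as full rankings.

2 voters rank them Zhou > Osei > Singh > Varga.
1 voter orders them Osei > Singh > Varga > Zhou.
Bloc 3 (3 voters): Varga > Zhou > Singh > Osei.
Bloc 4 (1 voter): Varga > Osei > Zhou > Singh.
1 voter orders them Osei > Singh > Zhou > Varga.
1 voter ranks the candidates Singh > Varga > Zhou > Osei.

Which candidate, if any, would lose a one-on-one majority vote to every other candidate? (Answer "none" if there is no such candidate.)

Head-to-head results (9 voters):
Zhou vs Varga: Varga, 6–3.
Zhou vs Singh: Zhou wins 6–3.
Zhou–Osei: Zhou 6–3.
Varga–Singh: Singh 5–4.
Varga vs Osei: 5 to 4, Varga.
Singh–Osei: Osei 5–4.
Each candidate has at least one pairwise win (Zhou beats Singh; Varga beats Zhou; Singh beats Varga; Osei beats Singh) — no Condorcet loser.

none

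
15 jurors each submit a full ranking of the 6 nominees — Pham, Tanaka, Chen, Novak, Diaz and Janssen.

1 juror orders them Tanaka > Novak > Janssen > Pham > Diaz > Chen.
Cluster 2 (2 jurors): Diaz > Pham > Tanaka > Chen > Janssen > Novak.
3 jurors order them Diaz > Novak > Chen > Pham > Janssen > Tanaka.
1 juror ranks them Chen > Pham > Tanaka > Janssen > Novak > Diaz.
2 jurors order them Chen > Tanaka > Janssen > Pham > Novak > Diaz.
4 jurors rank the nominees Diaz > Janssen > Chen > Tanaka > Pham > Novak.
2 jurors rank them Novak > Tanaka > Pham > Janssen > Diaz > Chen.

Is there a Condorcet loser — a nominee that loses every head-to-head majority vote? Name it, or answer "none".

Novak

Pairwise majorities:
Pham vs Tanaka: Tanaka wins 9–6.
Pham vs Chen: Chen wins 10–5.
Pham vs Novak: 9 to 6, Pham.
Pham vs Diaz: Diaz, 9–6.
Pham–Janssen: Pham 8–7.
Tanaka vs Chen: 1+2+2 = 5 for Tanaka, 10 for Chen — Chen by 10–5.
Tanaka–Novak: Tanaka 10–5.
Tanaka vs Diaz: Tanaka is ranked higher on 1+1+2+2 = 6 ballots, Diaz on 9. Diaz wins 9–6.
Tanaka vs Janssen: 8 to 7, Tanaka.
Chen–Novak: Chen 9–6.
Chen–Diaz: Diaz 12–3.
Chen vs Janssen: Chen wins 8–7.
Novak vs Diaz: 1+1+2+2 = 6 for Novak, 9 for Diaz — Diaz by 9–6.
Novak vs Janssen: Janssen, 9–6.
Diaz vs Janssen: Diaz preferred on 2+3+4 = 9 ballots; Diaz wins 9–6.
Only Novak has no wins; Novak is the Condorcet loser.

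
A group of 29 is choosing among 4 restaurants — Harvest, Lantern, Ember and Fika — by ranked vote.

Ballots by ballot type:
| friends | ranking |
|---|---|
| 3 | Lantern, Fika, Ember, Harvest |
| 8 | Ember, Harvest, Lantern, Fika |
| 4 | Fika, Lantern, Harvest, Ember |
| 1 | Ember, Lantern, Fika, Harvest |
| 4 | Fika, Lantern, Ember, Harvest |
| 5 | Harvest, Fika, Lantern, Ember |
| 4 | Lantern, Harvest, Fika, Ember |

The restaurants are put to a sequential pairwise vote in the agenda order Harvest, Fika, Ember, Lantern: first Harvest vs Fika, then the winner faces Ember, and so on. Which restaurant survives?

Lantern

Round 1: Harvest vs Fika — 17–12, Harvest advances.
Round 2: Harvest vs Ember — 13–16, Ember advances.
Round 3: Ember vs Lantern — 9–20, Lantern advances.
Lantern survives the agenda.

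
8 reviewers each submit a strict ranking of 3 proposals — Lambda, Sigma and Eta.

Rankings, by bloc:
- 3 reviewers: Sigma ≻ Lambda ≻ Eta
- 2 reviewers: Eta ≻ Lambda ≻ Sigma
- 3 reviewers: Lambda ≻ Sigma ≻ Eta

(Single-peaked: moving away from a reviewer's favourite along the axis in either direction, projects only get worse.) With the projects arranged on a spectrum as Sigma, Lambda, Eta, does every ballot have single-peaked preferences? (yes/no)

Axis positions: Sigma=1, Lambda=2, Eta=3.
Bloc 1 (peak Sigma at position 1): ranking walks positions 1-2-3, expanding outward from the peak — single-peaked.
Bloc 2 (peak Eta at position 3): ranking walks positions 3-2-1, expanding outward from the peak — single-peaked.
Bloc 3 (peak Lambda at position 2): ranking walks positions 2-1-3, expanding outward from the peak — single-peaked.
Every ranking is single-peaked on this axis.

yes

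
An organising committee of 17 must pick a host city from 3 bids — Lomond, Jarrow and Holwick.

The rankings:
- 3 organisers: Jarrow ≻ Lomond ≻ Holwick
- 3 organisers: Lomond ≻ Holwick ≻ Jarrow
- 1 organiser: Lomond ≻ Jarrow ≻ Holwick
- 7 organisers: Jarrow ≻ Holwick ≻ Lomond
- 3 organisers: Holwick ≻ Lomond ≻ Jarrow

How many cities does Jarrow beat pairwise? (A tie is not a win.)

2

Jarrow against each rival (17 organisers):
Jarrow vs Lomond: Jarrow wins 10–7.
Jarrow vs Holwick: Jarrow, 11–6.
Jarrow beats Lomond, Holwick — 2 pairwise wins.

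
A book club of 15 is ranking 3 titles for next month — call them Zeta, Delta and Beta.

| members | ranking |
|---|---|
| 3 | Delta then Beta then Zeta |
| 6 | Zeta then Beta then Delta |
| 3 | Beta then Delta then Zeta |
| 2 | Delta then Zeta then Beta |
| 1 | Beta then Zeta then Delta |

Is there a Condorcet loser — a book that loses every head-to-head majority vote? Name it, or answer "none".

Head-to-head results (15 members):
Zeta vs Delta: Delta wins 8–7.
Zeta vs Beta: Zeta wins 8–7.
Delta vs Beta: 5 to 10, Beta.
No book is winless: Zeta beats Beta; Delta beats Zeta; Beta beats Delta. There is no Condorcet loser.

none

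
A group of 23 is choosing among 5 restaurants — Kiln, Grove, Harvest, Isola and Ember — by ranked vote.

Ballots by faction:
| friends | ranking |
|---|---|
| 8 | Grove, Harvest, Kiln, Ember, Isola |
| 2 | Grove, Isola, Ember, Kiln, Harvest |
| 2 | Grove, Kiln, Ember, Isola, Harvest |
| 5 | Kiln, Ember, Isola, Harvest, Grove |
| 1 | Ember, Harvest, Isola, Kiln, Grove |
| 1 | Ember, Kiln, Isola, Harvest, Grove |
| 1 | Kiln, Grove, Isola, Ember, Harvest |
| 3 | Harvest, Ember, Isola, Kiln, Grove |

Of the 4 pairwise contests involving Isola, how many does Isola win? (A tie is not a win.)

Isola against each rival (23 friends):
Isola vs Kiln: Kiln wins 17–6.
Isola vs Grove: Grove, 13–10.
Isola vs Harvest: Harvest wins 12–11.
Isola vs Ember: 2+1 = 3 for Isola, 20 for Ember — Ember by 20–3.
Isola beats no one; loses to Kiln, Grove, Harvest, Ember — 0 pairwise wins.

0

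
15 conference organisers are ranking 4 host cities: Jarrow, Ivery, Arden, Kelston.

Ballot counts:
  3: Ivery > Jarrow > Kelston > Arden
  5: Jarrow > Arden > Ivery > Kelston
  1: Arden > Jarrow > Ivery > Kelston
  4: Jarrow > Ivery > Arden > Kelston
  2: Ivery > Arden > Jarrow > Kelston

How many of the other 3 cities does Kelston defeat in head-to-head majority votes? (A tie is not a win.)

Kelston against each rival (15 organisers):
Kelston–Jarrow: Jarrow 15–0.
Kelston–Ivery: Ivery 15–0.
Kelston–Arden: Arden 12–3.
Kelston beats no one; loses to Jarrow, Ivery, Arden — 0 pairwise wins.

0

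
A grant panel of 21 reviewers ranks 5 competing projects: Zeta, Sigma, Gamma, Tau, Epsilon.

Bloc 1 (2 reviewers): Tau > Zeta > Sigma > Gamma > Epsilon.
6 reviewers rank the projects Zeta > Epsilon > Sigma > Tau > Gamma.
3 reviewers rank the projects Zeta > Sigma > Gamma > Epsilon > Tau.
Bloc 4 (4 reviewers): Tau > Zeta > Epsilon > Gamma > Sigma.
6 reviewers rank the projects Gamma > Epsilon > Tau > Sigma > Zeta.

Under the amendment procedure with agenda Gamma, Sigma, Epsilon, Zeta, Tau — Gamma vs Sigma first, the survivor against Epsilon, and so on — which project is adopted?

Tau

Round 1: Gamma vs Sigma — 10–11, Sigma advances.
Round 2: Sigma vs Epsilon — 5–16, Epsilon advances.
Round 3: Epsilon vs Zeta — 6–15, Zeta advances.
Round 4: Zeta vs Tau — 9–12, Tau advances.
Tau survives the agenda.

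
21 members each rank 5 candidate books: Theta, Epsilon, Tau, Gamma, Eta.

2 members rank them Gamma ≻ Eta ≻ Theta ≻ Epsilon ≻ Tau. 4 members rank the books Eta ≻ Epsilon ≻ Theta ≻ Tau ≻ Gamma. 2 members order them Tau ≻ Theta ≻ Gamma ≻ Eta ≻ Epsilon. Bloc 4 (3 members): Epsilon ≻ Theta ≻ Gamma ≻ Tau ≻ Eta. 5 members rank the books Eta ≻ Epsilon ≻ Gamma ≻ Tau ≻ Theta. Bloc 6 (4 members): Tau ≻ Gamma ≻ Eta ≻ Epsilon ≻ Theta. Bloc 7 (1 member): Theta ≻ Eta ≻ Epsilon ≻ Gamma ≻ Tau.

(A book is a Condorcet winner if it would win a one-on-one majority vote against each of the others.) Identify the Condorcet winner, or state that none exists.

Head-to-head results (21 members):
Theta vs Epsilon: Epsilon wins 16–5.
Theta–Tau: Tau 11–10.
Theta–Gamma: Gamma 11–10.
Theta–Eta: Eta 15–6.
Epsilon vs Tau: Epsilon, 15–6.
Epsilon–Gamma: Epsilon 13–8.
Epsilon vs Eta: Eta, 18–3.
Tau–Gamma: Gamma 11–10.
Tau vs Eta: Eta wins 12–9.
Gamma vs Eta: Gamma, 11–10.
Each book drops at least one matchup (Theta loses to Epsilon; Epsilon loses to Eta; Tau loses to Epsilon; Gamma loses to Epsilon; Eta loses to Gamma); the cycle Epsilon beats Gamma beats Eta beats Epsilon rules out a Condorcet winner.

none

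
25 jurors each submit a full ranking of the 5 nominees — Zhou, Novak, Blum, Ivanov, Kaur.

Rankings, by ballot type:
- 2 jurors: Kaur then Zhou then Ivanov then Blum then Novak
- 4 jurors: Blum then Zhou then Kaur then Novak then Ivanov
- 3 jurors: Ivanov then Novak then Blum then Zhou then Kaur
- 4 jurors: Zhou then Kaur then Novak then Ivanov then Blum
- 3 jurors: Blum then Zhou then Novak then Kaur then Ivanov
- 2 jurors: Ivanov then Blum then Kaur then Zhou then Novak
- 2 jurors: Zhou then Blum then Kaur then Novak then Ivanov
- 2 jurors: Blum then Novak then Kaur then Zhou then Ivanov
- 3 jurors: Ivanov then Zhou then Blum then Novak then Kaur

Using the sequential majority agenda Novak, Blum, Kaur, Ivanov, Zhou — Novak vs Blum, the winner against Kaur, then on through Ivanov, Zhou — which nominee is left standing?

Round 1: Novak vs Blum — 7–18, Blum advances.
Round 2: Blum vs Kaur — 19–6, Blum advances.
Round 3: Blum vs Ivanov — 11–14, Ivanov advances.
Round 4: Ivanov vs Zhou — 8–17, Zhou advances.
Zhou survives the agenda.

Zhou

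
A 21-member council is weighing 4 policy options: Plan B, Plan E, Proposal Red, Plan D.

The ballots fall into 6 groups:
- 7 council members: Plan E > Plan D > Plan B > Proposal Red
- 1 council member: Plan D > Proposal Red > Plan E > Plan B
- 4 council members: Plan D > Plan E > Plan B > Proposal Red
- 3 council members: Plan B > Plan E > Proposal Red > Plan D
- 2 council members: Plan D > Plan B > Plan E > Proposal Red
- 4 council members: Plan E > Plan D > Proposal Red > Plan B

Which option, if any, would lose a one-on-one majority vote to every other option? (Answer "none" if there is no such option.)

Head-to-head results (21 council members):
Plan B vs Plan E: 5 to 16, Plan E.
Plan B vs Proposal Red: 7+4+3+2 = 16 for Plan B, 5 for Proposal Red — Plan B by 16–5.
Plan B vs Plan D: Plan D wins 18–3.
Plan E–Proposal Red: Plan E 20–1.
Plan E vs Plan D: Plan E, 14–7.
Proposal Red vs Plan D: Proposal Red is ranked higher on 3 ballots, Plan D on 18. Plan D wins 18–3.
Proposal Red loses to every other option — it is the Condorcet loser.

Proposal Red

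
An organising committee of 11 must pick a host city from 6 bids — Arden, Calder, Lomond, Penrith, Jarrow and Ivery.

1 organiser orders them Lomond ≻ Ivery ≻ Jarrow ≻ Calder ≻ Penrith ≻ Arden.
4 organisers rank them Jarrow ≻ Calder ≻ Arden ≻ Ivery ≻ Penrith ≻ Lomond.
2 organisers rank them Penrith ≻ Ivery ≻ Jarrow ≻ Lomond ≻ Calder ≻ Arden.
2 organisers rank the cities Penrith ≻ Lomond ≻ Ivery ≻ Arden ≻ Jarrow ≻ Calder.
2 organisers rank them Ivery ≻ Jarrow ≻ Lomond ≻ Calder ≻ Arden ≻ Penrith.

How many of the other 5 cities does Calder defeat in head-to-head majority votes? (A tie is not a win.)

2

Calder against each rival (11 organisers):
Calder vs Arden: Calder, 9–2.
Calder vs Lomond: 4 to 7, Lomond.
Calder vs Penrith: Calder is ranked higher on 1+4+2 = 7 ballots, Penrith on 4. Calder wins 7–4.
Calder–Jarrow: Jarrow 11–0.
Calder vs Ivery: Calder is ranked higher on 4 ballots, Ivery on 7. Ivery wins 7–4.
Calder beats Arden, Penrith; loses to Lomond, Jarrow, Ivery — 2 pairwise wins.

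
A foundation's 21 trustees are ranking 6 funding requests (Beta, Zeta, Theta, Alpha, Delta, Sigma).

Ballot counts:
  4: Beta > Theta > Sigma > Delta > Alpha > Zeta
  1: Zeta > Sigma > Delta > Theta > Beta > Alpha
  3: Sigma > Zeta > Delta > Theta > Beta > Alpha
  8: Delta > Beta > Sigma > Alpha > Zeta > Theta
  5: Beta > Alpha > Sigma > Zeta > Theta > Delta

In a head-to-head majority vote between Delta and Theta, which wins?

Ballots ranking Delta above Theta: 1 + 3 + 8 = 12.
Ballots ranking Theta above Delta: 21 − 12 = 9.
Delta wins the head-to-head 12–9.

Delta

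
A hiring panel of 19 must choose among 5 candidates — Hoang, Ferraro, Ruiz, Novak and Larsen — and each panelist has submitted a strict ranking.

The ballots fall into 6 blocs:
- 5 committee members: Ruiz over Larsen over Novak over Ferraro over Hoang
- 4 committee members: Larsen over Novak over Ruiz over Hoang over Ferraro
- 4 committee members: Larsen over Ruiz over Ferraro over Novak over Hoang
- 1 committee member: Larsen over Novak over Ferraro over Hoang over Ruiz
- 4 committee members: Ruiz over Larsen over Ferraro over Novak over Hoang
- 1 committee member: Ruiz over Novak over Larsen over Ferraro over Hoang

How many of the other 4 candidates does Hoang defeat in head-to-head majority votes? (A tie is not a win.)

0

Hoang against each rival (19 committee members):
Hoang vs Ferraro: Ferraro wins 15–4.
Hoang–Ruiz: Ruiz 18–1.
Hoang–Novak: Novak 19–0.
Hoang vs Larsen: 0 for Hoang, 19 for Larsen — Larsen by 19–0.
Hoang beats no one; loses to Ferraro, Ruiz, Novak, Larsen — 0 pairwise wins.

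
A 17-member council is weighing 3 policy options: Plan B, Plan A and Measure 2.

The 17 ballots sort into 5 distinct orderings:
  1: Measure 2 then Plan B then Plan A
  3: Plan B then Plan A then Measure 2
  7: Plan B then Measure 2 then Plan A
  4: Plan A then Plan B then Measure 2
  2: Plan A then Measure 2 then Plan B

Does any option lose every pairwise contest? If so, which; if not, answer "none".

Head-to-head results (17 council members):
Plan B vs Plan A: Plan B preferred on 1+3+7 = 11 ballots; Plan B wins 11–6.
Plan B vs Measure 2: Plan B wins 14–3.
Plan A vs Measure 2: 3+4+2 = 9 for Plan A, 8 for Measure 2 — Plan A by 9–8.
Measure 2 loses to every other option — it is the Condorcet loser.

Measure 2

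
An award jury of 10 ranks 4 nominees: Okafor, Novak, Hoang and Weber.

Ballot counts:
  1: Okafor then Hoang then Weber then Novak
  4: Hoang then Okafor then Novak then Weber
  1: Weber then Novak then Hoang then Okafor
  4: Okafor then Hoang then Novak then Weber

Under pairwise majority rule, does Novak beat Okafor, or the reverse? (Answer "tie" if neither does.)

Ballots ranking Novak above Okafor: 1.
Ballots ranking Okafor above Novak: 10 − 1 = 9.
Okafor wins the head-to-head 9–1.

Okafor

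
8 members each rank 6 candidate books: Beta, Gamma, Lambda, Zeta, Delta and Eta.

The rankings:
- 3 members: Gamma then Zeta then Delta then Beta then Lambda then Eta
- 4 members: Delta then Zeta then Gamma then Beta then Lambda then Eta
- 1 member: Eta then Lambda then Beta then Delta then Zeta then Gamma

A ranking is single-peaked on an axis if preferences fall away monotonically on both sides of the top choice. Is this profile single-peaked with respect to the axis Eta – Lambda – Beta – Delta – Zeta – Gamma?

Axis positions: Eta=1, Lambda=2, Beta=3, Delta=4, Zeta=5, Gamma=6.
Cluster 1 (peak Gamma at position 6): ranking walks positions 6-5-4-3-2-1, expanding outward from the peak — single-peaked.
Cluster 2 (peak Delta at position 4): ranking walks positions 4-5-6-3-2-1, expanding outward from the peak — single-peaked.
Cluster 3 (peak Eta at position 1): ranking walks positions 1-2-3-4-5-6, expanding outward from the peak — single-peaked.
Every ranking is single-peaked on this axis.

yes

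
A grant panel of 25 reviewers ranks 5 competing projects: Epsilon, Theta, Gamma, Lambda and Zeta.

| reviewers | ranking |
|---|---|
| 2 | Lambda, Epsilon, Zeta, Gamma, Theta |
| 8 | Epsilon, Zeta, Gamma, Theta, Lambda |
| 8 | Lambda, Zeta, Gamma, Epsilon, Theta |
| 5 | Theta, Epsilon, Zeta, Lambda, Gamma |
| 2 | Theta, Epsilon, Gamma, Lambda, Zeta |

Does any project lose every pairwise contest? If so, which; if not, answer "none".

Pairwise majorities:
Epsilon vs Theta: Epsilon wins 18–7.
Epsilon vs Gamma: Epsilon wins 17–8.
Epsilon vs Lambda: Epsilon preferred on 8+5+2 = 15 ballots; Epsilon wins 15–10.
Epsilon vs Zeta: Epsilon wins 17–8.
Theta vs Gamma: 5+2 = 7 for Theta, 18 for Gamma — Gamma by 18–7.
Theta vs Lambda: Theta is ranked higher on 8+5+2 = 15 ballots, Lambda on 10. Theta wins 15–10.
Theta vs Zeta: Zeta wins 18–7.
Gamma–Lambda: Lambda 15–10.
Gamma vs Zeta: Gamma is ranked higher on 2 ballots, Zeta on 23. Zeta wins 23–2.
Lambda vs Zeta: Zeta, 13–12.
Every project wins at least one matchup (Epsilon beats Theta; Theta beats Lambda; Gamma beats Theta; Lambda beats Gamma; Zeta beats Theta), so there is no Condorcet loser.

none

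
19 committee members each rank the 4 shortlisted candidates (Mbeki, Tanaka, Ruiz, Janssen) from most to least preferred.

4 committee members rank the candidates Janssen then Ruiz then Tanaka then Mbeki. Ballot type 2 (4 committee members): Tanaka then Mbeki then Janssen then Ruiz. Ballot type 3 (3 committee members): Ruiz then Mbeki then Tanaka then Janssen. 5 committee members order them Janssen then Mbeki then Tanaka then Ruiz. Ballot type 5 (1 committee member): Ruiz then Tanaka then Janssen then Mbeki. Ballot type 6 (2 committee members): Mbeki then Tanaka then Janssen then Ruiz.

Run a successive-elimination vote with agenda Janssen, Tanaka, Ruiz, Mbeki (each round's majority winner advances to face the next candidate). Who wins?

Round 1: Janssen vs Tanaka — 9–10, Tanaka advances.
Round 2: Tanaka vs Ruiz — 11–8, Tanaka advances.
Round 3: Tanaka vs Mbeki — 9–10, Mbeki advances.
The agenda winner is Mbeki.

Mbeki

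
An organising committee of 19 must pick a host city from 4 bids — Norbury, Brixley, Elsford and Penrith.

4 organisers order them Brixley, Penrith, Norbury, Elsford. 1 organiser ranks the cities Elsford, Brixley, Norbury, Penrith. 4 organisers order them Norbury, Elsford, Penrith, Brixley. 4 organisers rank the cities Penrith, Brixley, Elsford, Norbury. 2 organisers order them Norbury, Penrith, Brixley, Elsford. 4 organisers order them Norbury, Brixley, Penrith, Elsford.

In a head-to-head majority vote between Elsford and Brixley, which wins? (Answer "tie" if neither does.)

Brixley

Ballots ranking Elsford above Brixley: 1 + 4 = 5.
Ballots ranking Brixley above Elsford: 19 − 5 = 14.
Brixley wins the head-to-head 14–5.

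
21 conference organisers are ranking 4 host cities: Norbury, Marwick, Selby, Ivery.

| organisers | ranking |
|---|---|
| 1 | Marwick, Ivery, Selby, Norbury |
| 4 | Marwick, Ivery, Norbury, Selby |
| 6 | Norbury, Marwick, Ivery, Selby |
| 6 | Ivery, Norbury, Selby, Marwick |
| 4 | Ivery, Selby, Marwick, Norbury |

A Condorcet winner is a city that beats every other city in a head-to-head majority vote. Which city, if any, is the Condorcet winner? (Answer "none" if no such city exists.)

Check each pair by majority over 21 ballots:
Norbury vs Marwick: Norbury is ranked higher on 6+6 = 12 ballots, Marwick on 9. Norbury wins 12–9.
Norbury vs Selby: Norbury is ranked higher on 4+6+6 = 16 ballots, Selby on 5. Norbury wins 16–5.
Norbury vs Ivery: 6 to 15, Ivery.
Marwick vs Selby: 11 to 10, Marwick.
Marwick vs Ivery: Marwick is ranked higher on 1+4+6 = 11 ballots, Ivery on 10. Marwick wins 11–10.
Selby vs Ivery: 0 to 21, Ivery.
Each city drops at least one matchup (Norbury loses to Ivery; Marwick loses to Norbury; Selby loses to Norbury; Ivery loses to Marwick); the cycle Norbury > Marwick > Ivery > Norbury rules out a Condorcet winner.

none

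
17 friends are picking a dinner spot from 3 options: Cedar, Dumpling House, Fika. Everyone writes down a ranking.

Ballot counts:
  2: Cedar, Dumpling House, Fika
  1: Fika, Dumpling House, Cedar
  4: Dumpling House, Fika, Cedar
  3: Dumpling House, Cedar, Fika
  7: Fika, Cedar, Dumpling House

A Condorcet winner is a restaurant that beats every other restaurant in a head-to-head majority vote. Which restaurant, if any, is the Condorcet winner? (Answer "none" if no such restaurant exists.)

Check each pair by majority over 17 ballots:
Cedar vs Dumpling House: 2+7 = 9 for Cedar, 8 for Dumpling House — Cedar by 9–8.
Cedar–Fika: Fika 12–5.
Dumpling House vs Fika: 9 to 8, Dumpling House.
Each restaurant drops at least one matchup (Cedar loses to Fika; Dumpling House loses to Cedar; Fika loses to Dumpling House); the cycle Cedar → Dumpling House → Fika → Cedar rules out a Condorcet winner.

none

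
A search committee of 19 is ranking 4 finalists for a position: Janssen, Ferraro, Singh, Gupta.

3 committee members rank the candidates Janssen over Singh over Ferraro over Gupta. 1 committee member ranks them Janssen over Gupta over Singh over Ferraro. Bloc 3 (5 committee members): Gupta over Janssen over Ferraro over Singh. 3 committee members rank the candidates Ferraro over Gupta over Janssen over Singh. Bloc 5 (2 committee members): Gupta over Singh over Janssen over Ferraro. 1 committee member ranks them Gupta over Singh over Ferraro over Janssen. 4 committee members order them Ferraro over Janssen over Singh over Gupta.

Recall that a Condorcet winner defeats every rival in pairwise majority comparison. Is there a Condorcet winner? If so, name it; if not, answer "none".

none

Check each pair by majority over 19 ballots:
Janssen vs Ferraro: Janssen preferred on 3+1+5+2 = 11 ballots; Janssen wins 11–8.
Janssen vs Singh: Janssen is ranked higher on 3+1+5+3+4 = 16 ballots, Singh on 3. Janssen wins 16–3.
Janssen vs Gupta: 3+1+4 = 8 for Janssen, 11 for Gupta — Gupta by 11–8.
Ferraro–Singh: Ferraro 12–7.
Ferraro vs Gupta: Ferraro, 10–9.
Singh–Gupta: Gupta 12–7.
Every candidate loses at least once (Janssen loses to Gupta; Ferraro loses to Janssen; Singh loses to Janssen; Gupta loses to Ferraro). The majority relation contains the cycle Janssen beats Ferraro beats Gupta beats Janssen, so there is no Condorcet winner.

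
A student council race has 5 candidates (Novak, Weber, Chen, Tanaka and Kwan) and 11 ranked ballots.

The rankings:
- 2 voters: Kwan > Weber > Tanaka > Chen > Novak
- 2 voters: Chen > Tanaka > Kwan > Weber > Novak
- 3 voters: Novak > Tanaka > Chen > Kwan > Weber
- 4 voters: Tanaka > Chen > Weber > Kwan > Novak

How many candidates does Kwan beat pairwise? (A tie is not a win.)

Kwan against each rival (11 voters):
Kwan vs Novak: 8 to 3, Kwan.
Kwan vs Weber: 7 to 4, Kwan.
Kwan vs Chen: 2 for Kwan, 9 for Chen — Chen by 9–2.
Kwan vs Tanaka: 2 to 9, Tanaka.
Kwan beats Novak, Weber; loses to Chen, Tanaka — 2 pairwise wins.

2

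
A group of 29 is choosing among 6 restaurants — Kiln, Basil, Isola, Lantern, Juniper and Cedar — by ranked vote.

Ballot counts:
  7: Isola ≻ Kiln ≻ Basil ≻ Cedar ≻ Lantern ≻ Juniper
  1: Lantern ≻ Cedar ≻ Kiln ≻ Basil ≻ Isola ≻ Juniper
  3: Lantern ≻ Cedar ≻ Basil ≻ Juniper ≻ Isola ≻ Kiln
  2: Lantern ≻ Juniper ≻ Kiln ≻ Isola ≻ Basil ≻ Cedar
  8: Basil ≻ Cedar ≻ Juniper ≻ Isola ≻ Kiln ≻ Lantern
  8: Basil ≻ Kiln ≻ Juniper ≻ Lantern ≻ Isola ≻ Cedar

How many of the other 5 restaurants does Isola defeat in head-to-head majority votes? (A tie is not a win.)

3

Isola against each rival (29 friends):
Isola–Kiln: Isola 18–11.
Isola vs Basil: Basil wins 20–9.
Isola vs Lantern: 15 to 14, Isola.
Isola vs Juniper: 8 to 21, Juniper.
Isola vs Cedar: 17 to 12, Isola.
Isola beats Kiln, Lantern, Cedar; loses to Basil, Juniper — 3 pairwise wins.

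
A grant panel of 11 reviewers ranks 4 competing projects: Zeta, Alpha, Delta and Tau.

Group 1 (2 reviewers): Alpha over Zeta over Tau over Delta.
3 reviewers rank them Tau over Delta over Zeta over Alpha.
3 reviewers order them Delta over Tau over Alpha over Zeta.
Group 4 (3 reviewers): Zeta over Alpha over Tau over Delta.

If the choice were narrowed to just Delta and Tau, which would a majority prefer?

Ballots ranking Delta above Tau: 3.
Ballots ranking Tau above Delta: 11 − 3 = 8.
Tau wins the head-to-head 8–3.

Tau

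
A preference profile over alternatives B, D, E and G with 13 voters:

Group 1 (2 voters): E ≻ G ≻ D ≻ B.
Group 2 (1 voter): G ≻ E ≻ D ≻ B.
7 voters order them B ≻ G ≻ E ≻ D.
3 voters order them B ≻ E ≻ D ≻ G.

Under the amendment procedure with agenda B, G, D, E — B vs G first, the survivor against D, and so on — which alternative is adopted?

Round 1: B vs G — 10–3, B advances.
Round 2: B vs D — 10–3, B advances.
Round 3: B vs E — 10–3, B advances.
The agenda winner is B.

B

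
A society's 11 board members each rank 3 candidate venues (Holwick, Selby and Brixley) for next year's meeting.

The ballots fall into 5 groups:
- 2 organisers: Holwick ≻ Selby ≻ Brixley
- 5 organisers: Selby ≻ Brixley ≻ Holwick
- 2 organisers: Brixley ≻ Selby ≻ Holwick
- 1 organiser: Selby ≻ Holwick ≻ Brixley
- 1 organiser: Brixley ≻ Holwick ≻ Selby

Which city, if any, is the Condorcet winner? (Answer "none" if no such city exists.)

Selby

Pairwise majorities:
Holwick–Selby: Selby 8–3.
Holwick vs Brixley: Brixley, 8–3.
Selby–Brixley: Selby 8–3.
Only Selby has no losses; Selby is the Condorcet winner.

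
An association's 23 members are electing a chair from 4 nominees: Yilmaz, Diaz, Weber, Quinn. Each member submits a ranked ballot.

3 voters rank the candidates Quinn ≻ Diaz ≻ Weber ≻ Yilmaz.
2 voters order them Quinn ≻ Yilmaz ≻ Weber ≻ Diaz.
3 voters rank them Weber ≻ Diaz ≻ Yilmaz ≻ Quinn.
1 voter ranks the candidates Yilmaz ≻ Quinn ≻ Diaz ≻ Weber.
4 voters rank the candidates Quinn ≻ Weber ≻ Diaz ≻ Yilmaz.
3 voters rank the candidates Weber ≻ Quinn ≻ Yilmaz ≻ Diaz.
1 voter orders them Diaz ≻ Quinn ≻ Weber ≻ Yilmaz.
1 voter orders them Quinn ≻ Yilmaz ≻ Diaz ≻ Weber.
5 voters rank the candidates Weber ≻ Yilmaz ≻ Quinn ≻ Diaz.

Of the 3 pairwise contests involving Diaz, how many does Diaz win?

Diaz against each rival (23 voters):
Diaz vs Yilmaz: 11 to 12, Yilmaz.
Diaz vs Weber: 3+1+1+1 = 6 for Diaz, 17 for Weber — Weber by 17–6.
Diaz vs Quinn: 4 to 19, Quinn.
Diaz beats no one; loses to Yilmaz, Weber, Quinn — 0 pairwise wins.

0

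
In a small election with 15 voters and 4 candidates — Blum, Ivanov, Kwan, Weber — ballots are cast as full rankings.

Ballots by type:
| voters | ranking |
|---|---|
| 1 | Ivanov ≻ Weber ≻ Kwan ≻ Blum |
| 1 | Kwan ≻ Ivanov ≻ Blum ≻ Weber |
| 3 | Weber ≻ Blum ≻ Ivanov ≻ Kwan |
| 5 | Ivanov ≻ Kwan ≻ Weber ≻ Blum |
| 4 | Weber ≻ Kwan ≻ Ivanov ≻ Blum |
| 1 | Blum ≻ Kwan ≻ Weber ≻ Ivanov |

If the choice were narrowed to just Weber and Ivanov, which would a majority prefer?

Weber

Ballots ranking Weber above Ivanov: 3 + 4 + 1 = 8.
Ballots ranking Ivanov above Weber: 15 − 8 = 7.
Weber wins the head-to-head 8–7.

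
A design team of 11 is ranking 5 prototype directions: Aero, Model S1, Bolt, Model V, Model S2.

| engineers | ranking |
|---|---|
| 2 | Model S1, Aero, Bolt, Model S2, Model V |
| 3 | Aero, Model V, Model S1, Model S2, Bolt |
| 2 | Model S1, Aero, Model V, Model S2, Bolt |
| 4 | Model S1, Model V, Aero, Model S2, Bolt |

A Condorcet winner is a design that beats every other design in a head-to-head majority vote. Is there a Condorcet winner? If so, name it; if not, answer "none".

Model S1

Check each pair by majority over 11 ballots:
Aero–Model S1: Model S1 8–3.
Aero vs Bolt: 11 to 0, Aero.
Aero–Model V: Aero 7–4.
Aero vs Model S2: Aero is ranked higher on 2+3+2+4 = 11 ballots, Model S2 on 0. Aero wins 11–0.
Model S1–Bolt: Model S1 11–0.
Model S1 vs Model V: Model S1 wins 8–3.
Model S1 vs Model S2: 11 to 0, Model S1.
Bolt–Model V: Model V 9–2.
Bolt vs Model S2: Model S2, 9–2.
Model V vs Model S2: Model V wins 9–2.
Only Model S1 has no losses; Model S1 is the Condorcet winner.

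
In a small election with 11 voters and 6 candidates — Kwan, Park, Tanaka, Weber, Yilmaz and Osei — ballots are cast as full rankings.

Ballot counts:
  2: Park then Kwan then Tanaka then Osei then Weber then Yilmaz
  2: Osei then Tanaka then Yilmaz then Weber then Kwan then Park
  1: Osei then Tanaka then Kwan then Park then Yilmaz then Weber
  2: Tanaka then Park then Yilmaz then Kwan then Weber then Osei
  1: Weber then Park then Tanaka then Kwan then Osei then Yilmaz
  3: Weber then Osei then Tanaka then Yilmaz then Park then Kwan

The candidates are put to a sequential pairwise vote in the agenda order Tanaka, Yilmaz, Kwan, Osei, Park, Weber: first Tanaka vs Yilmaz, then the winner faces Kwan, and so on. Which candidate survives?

Round 1: Tanaka vs Yilmaz — 11–0, Tanaka advances.
Round 2: Tanaka vs Kwan — 9–2, Tanaka advances.
Round 3: Tanaka vs Osei — 5–6, Osei advances.
Round 4: Osei vs Park — 6–5, Osei advances.
Round 5: Osei vs Weber — 5–6, Weber advances.
Weber survives the agenda.

Weber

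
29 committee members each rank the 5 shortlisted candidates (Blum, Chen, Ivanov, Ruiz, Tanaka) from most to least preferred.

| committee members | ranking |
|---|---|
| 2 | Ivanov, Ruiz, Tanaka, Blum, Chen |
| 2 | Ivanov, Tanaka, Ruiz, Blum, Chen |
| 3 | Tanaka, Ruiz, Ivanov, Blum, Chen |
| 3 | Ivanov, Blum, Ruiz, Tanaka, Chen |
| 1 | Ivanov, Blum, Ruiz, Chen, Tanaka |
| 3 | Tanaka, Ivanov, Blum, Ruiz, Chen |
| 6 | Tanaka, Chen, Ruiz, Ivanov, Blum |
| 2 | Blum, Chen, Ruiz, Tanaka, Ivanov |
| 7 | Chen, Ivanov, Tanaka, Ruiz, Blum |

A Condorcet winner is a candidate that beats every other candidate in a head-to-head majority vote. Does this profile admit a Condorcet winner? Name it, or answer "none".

none

Check each pair by majority over 29 ballots:
Blum vs Chen: 16 for Blum, 13 for Chen — Blum by 16–13.
Blum vs Ivanov: Blum preferred on 2 ballots; Ivanov wins 27–2.
Blum vs Ruiz: 3+1+3+2 = 9 for Blum, 20 for Ruiz — Ruiz by 20–9.
Blum vs Tanaka: Blum is ranked higher on 3+1+2 = 6 ballots, Tanaka on 23. Tanaka wins 23–6.
Chen vs Ivanov: Chen is ranked higher on 6+2+7 = 15 ballots, Ivanov on 14. Chen wins 15–14.
Chen vs Ruiz: 15 to 14, Chen.
Chen vs Tanaka: 1+2+7 = 10 for Chen, 19 for Tanaka — Tanaka by 19–10.
Ivanov vs Ruiz: 18 to 11, Ivanov.
Ivanov vs Tanaka: 2+2+3+1+7 = 15 for Ivanov, 14 for Tanaka — Ivanov by 15–14.
Ruiz vs Tanaka: 2+3+1+2 = 8 for Ruiz, 21 for Tanaka — Tanaka by 21–8.
No candidate is unbeaten: Blum loses to Ivanov; Chen loses to Blum; Ivanov loses to Chen; Ruiz loses to Chen; Tanaka loses to Ivanov. In particular Blum → Chen → Ivanov → Blum is a majority cycle — no Condorcet winner exists.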